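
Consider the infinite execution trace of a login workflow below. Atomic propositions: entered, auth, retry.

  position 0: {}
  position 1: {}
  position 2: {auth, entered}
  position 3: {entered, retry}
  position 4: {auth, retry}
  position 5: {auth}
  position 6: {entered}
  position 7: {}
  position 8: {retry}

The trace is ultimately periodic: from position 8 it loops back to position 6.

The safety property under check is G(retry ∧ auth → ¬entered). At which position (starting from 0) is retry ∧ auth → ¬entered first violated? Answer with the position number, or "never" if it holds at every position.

never

retry ∧ auth → ¬entered holds at every position 0..8, and those are all the positions the trace ever visits, so the invariant G(retry ∧ auth → ¬entered) is never violated.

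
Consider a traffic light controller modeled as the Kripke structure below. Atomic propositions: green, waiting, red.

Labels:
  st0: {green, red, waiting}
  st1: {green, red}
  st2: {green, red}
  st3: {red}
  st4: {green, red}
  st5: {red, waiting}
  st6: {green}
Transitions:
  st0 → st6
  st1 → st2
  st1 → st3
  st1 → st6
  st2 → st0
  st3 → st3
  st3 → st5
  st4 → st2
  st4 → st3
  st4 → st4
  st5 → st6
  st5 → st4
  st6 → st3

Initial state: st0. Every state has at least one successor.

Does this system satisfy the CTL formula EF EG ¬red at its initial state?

Violated

States satisfying EG ¬red: ∅.
States satisfying EF EG ¬red: ∅.
No suitable path/successor from st0 witnesses the formula.
st0 ∉ Sat(EF EG ¬red).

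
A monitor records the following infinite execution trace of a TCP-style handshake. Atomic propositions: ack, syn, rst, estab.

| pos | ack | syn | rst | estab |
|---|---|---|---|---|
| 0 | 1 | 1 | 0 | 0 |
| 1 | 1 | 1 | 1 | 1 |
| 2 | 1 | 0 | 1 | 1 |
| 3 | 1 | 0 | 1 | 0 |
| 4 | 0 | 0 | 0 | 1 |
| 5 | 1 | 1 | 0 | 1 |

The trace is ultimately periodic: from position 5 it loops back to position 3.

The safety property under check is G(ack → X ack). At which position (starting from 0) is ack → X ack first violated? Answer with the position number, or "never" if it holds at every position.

Check ack → X ack at each position in order: 0 ✓, 1 ✓, 2 ✓.
At position 3 the labels are {ack, rst} and the next position 4 has {estab}, so ack → X ack is false there. This is the first violation.

3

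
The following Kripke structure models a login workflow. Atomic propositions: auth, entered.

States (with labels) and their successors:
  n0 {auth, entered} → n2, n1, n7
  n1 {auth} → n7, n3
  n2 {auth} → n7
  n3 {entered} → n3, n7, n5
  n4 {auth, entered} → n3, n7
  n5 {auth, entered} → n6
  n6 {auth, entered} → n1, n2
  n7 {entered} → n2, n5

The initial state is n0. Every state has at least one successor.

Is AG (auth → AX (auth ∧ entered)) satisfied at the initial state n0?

States satisfying auth → AX (auth ∧ entered): {n3, n5, n7}.
States satisfying AG (auth → AX (auth ∧ entered)): ∅.
n0 is reachable from n0 and violates auth → AX (auth ∧ entered), so AG fails at n0.
n0 ∉ Sat(AG (auth → AX (auth ∧ entered))).

Does not hold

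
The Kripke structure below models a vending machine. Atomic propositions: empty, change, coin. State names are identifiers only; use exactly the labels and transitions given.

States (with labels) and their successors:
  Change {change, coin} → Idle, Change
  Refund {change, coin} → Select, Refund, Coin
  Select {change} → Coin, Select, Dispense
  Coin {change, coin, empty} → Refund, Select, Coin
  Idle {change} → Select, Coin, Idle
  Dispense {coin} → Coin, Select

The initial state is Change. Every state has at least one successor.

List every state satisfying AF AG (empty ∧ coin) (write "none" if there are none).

none

States satisfying AG (empty ∧ coin): ∅.
States satisfying AF AG (empty ∧ coin): ∅.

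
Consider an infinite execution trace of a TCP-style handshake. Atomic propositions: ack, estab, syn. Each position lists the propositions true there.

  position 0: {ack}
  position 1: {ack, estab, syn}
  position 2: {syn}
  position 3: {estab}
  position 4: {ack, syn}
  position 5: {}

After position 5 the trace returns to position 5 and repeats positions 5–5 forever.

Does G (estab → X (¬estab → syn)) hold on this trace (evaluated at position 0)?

Satisfied

estab → X (¬estab → syn) holds at every position 0..5, and those are all positions ever visited, so G (estab → X (¬estab → syn)) holds.
Positions where estab holds: 1, 3.
Check X (¬estab → syn) at each: 1→ok, 3→ok.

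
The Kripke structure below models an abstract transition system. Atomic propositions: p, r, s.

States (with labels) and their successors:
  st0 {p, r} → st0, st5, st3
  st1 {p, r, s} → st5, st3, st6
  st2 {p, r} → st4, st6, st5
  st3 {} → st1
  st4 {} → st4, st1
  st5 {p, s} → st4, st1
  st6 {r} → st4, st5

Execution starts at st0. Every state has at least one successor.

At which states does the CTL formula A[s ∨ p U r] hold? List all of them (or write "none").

States satisfying s ∨ p: {st0, st1, st2, st5}.
States satisfying r: {st0, st1, st2, st6}.
States satisfying A[s ∨ p U r]: {st0, st1, st2, st6}.

{st0, st1, st2, st6}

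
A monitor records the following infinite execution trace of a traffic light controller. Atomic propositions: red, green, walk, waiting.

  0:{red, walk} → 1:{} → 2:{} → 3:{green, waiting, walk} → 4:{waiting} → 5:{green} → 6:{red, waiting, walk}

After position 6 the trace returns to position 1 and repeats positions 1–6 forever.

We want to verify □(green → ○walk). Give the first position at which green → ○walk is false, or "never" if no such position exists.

3

Check green → ○walk at each position in order: 0 ✓, 1 ✓, 2 ✓.
At position 3 the labels are {green, waiting, walk} and the next position 4 has {waiting}, so green → ○walk is false there. This is the first violation.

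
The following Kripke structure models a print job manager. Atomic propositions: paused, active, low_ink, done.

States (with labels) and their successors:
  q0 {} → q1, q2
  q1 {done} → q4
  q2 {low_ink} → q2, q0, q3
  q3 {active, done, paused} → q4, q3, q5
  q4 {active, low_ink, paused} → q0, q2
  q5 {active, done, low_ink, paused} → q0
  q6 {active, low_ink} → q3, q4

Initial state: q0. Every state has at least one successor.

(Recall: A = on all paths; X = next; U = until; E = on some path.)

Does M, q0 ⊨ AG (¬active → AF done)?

States satisfying ¬active → AF done: {q1, q3, q4, q5, q6}.
States satisfying AG (¬active → AF done): ∅.
q0 is reachable from q0 and violates ¬active → AF done, so AG fails at q0.
q0 ∉ Sat(AG (¬active → AF done)).

No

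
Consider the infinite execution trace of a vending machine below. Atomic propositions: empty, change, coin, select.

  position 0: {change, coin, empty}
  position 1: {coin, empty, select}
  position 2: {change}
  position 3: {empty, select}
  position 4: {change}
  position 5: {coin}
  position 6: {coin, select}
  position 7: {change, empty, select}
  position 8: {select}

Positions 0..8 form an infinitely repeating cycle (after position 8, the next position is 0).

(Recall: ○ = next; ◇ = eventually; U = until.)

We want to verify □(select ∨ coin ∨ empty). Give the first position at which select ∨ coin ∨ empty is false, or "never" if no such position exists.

Check select ∨ coin ∨ empty at each position in order: 0 ✓, 1 ✓.
At position 2 the labels are {change}, so select ∨ coin ∨ empty is false there. This is the first violation.

2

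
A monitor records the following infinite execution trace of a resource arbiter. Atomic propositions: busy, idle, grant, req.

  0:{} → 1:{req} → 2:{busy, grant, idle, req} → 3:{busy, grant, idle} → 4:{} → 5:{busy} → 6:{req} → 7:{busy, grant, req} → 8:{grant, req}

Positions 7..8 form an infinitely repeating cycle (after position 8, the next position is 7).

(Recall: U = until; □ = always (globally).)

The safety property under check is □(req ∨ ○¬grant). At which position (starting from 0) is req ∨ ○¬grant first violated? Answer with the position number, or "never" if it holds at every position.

req ∨ ○¬grant holds at every position 0..8, and those are all the positions the trace ever visits, so the invariant □(req ∨ ○¬grant) is never violated.

never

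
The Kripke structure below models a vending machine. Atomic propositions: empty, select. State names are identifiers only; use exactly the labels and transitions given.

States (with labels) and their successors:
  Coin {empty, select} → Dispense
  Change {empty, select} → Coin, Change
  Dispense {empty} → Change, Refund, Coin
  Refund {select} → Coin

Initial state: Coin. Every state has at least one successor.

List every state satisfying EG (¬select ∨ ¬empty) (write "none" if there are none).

States satisfying ¬select ∨ ¬empty: {Dispense, Refund}.
States satisfying EG (¬select ∨ ¬empty): ∅.

none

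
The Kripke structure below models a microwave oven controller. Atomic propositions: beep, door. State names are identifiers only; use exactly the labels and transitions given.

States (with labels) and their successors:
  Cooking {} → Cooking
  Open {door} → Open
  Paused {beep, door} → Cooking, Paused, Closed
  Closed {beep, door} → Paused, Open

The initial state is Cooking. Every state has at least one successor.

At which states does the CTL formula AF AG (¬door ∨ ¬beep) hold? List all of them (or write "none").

States satisfying AG (¬door ∨ ¬beep): {Cooking, Open}.
States satisfying AF AG (¬door ∨ ¬beep): {Cooking, Open}.

{Cooking, Open}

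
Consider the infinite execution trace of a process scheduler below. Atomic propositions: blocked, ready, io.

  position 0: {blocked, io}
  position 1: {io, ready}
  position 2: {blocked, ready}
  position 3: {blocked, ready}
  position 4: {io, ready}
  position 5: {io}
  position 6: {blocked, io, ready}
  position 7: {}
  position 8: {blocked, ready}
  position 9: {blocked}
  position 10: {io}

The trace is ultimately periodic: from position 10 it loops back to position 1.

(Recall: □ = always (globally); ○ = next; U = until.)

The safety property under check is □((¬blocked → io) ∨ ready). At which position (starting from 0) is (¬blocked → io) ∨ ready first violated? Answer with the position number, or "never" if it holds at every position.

Check (¬blocked → io) ∨ ready at each position in order: 0 ✓, 1 ✓, 2 ✓, 3 ✓, 4 ✓, 5 ✓, 6 ✓.
At position 7 the labels are {}, so (¬blocked → io) ∨ ready is false there. This is the first violation.

7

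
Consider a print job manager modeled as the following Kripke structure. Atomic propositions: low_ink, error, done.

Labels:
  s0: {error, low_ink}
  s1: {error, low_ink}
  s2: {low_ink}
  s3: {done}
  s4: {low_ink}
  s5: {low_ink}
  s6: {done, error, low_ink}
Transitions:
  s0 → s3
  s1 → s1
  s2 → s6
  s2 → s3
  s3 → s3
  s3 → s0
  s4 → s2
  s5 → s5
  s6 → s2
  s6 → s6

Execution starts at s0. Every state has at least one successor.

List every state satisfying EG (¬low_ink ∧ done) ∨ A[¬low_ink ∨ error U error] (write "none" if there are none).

{s0, s1, s3, s6}

States satisfying ¬low_ink ∧ done: {s3}.
States satisfying EG (¬low_ink ∧ done): {s3}.
States satisfying ¬low_ink ∨ error: {s0, s1, s3, s6}.
States satisfying error: {s0, s1, s6}.
States satisfying A[¬low_ink ∨ error U error]: {s0, s1, s6}.
States satisfying EG (¬low_ink ∧ done) ∨ A[¬low_ink ∨ error U error]: {s0, s1, s3, s6}.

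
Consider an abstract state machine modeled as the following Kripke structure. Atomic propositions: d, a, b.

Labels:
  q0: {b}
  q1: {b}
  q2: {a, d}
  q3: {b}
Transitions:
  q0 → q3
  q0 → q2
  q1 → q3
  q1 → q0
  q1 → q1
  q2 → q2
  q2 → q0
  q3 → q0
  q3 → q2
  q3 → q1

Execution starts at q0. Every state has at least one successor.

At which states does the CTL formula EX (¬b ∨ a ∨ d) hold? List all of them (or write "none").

States satisfying ¬b ∨ a ∨ d: {q2}.
States satisfying EX (¬b ∨ a ∨ d): {q0, q2, q3}.

{q0, q2, q3}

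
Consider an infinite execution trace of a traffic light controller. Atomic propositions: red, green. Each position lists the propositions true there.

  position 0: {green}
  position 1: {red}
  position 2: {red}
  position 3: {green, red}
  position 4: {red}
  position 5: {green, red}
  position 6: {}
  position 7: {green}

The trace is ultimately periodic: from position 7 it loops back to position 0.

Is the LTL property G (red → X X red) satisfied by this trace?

red → X X red must hold at every position from 0 onward. It fails at position 4, so G (red → X X red) is false.
Positions where red holds: 1, 2, 3, 4, 5.
Check X X red at each: 1→ok, 2→ok, 3→ok, 4→fails, 5→fails.

Violated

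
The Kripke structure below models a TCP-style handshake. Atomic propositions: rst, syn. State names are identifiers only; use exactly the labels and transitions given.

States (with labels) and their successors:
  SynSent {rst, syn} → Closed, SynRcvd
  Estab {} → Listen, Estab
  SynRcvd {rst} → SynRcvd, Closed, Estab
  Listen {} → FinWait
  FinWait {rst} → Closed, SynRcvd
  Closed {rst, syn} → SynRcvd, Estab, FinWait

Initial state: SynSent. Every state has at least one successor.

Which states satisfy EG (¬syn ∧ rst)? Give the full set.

{SynRcvd, FinWait}

States satisfying ¬syn ∧ rst: {SynRcvd, FinWait}.
States satisfying EG (¬syn ∧ rst): {SynRcvd, FinWait}.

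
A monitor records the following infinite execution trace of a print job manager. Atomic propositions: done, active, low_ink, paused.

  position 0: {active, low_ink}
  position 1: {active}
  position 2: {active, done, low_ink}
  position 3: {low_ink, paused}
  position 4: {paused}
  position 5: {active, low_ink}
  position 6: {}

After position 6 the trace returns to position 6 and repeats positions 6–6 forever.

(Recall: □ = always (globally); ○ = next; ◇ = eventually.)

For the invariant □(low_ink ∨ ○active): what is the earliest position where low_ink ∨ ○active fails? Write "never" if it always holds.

6

Check low_ink ∨ ○active at each position in order: 0 ✓, 1 ✓, 2 ✓, 3 ✓, 4 ✓, 5 ✓.
At position 6 the labels are {} and the next position 6 has {}, so low_ink ∨ ○active is false there. This is the first violation.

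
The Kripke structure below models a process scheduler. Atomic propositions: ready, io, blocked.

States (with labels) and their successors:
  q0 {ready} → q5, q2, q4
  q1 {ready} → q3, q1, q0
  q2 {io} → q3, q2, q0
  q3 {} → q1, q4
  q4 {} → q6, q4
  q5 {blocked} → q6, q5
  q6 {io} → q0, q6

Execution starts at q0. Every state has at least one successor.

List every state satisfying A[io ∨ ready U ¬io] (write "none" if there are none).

States satisfying io ∨ ready: {q0, q1, q2, q6}.
States satisfying ¬io: {q0, q1, q3, q4, q5}.
States satisfying A[io ∨ ready U ¬io]: {q0, q1, q3, q4, q5}.

{q0, q1, q3, q4, q5}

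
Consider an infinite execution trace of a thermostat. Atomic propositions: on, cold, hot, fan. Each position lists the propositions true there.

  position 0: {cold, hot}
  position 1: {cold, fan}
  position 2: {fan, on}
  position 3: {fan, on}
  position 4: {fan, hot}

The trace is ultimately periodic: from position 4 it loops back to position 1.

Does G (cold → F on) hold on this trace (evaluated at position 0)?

cold → F on holds at every position 0..4, and those are all positions ever visited, so G (cold → F on) holds.
Positions where cold holds: 0, 1.
Check F on at each: 0→ok, 1→ok.

Holds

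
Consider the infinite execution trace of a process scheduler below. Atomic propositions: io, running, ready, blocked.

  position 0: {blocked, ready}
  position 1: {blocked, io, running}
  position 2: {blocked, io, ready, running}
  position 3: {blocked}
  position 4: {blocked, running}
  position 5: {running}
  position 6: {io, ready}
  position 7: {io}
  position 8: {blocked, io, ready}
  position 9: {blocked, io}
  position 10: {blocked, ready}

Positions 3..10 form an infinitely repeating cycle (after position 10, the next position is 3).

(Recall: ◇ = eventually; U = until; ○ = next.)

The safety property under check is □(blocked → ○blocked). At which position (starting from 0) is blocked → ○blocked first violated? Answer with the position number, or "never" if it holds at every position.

Check blocked → ○blocked at each position in order: 0 ✓, 1 ✓, 2 ✓, 3 ✓.
At position 4 the labels are {blocked, running} and the next position 5 has {running}, so blocked → ○blocked is false there. This is the first violation.

4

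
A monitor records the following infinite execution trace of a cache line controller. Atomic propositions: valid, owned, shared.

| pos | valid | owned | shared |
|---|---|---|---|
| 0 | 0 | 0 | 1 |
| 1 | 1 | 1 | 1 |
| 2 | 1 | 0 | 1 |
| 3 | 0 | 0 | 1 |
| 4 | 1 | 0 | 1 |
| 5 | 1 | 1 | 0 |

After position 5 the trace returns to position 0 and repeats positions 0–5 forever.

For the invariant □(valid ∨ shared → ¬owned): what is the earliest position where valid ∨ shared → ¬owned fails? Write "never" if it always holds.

1

Check valid ∨ shared → ¬owned at each position in order: 0 ✓.
At position 1 the labels are {owned, shared, valid}, so valid ∨ shared → ¬owned is false there. This is the first violation.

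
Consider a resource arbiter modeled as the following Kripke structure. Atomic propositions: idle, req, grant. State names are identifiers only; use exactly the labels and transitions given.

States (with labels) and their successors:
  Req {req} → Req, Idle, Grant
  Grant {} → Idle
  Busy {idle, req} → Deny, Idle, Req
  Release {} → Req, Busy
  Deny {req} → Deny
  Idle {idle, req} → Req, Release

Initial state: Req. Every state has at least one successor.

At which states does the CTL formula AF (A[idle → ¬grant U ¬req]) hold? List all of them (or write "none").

States satisfying A[idle → ¬grant U ¬req]: {Grant, Release}.
States satisfying AF (A[idle → ¬grant U ¬req]): {Grant, Release}.

{Grant, Release}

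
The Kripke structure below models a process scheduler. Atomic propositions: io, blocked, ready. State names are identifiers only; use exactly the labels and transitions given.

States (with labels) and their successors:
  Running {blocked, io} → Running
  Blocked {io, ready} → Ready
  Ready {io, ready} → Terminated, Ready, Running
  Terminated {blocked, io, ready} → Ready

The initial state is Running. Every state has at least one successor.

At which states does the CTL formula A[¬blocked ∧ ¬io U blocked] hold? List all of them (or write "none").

States satisfying ¬blocked ∧ ¬io: ∅.
States satisfying blocked: {Running, Terminated}.
States satisfying A[¬blocked ∧ ¬io U blocked]: {Running, Terminated}.

{Running, Terminated}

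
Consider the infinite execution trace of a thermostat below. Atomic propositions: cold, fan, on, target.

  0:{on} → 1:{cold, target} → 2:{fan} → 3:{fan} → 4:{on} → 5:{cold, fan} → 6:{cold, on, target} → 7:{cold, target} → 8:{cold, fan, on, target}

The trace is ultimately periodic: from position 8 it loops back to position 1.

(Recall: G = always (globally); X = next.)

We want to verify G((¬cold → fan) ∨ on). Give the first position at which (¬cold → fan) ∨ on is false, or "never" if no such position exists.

(¬cold → fan) ∨ on holds at every position 0..8, and those are all the positions the trace ever visits, so the invariant G((¬cold → fan) ∨ on) is never violated.

never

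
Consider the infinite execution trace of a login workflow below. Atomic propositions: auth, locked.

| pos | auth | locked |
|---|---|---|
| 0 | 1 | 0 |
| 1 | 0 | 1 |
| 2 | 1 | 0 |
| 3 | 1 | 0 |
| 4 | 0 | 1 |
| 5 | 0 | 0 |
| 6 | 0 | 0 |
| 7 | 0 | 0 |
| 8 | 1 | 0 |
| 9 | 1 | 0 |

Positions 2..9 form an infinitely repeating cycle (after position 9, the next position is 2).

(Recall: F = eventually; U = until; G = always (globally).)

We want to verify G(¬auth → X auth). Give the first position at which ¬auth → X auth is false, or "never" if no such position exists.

Check ¬auth → X auth at each position in order: 0 ✓, 1 ✓, 2 ✓, 3 ✓.
At position 4 the labels are {locked} and the next position 5 has {}, so ¬auth → X auth is false there. This is the first violation.

4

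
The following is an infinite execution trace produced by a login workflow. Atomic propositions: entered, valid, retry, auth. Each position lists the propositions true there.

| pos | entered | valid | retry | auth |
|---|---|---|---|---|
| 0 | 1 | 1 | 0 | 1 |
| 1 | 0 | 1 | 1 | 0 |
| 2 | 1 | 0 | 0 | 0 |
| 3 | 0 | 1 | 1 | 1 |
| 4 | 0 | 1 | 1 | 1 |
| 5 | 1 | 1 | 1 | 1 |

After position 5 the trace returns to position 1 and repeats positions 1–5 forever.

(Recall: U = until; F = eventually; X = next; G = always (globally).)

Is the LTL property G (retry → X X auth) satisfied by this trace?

retry → X X auth must hold at every position from 0 onward. It fails at position 4, so G (retry → X X auth) is false.
Positions where retry holds: 1, 3, 4, 5.
Check X X auth at each: 1→ok, 3→ok, 4→fails, 5→fails.

Does not hold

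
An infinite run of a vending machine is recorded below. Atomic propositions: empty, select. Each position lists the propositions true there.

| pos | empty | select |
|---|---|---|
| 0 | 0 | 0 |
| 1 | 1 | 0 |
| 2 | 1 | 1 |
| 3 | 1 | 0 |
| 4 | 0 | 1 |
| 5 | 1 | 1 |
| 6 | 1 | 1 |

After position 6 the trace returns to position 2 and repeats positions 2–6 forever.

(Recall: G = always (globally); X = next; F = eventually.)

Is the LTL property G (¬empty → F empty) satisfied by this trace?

¬empty → F empty holds at every position 0..6, and those are all positions ever visited, so G (¬empty → F empty) holds.
Positions where ¬empty holds: 0, 4.
Check F empty at each: 0→ok, 4→ok.

Holds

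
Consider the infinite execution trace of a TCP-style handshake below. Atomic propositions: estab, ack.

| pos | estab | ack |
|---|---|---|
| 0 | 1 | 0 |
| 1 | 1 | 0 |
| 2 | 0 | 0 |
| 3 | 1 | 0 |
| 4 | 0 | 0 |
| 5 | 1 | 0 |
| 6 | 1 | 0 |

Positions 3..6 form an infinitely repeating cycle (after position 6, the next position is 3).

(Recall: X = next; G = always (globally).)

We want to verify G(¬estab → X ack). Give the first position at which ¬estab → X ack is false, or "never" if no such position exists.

2

Check ¬estab → X ack at each position in order: 0 ✓, 1 ✓.
At position 2 the labels are {} and the next position 3 has {estab}, so ¬estab → X ack is false there. This is the first violation.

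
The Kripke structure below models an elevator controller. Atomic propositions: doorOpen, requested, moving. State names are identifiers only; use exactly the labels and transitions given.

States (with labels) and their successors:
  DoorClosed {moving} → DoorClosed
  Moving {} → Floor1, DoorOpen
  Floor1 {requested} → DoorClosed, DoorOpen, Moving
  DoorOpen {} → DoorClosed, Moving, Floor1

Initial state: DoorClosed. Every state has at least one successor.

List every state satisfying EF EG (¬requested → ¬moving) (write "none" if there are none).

{Moving, Floor1, DoorOpen}

States satisfying EG (¬requested → ¬moving): {Moving, Floor1, DoorOpen}.
States satisfying EF EG (¬requested → ¬moving): {Moving, Floor1, DoorOpen}.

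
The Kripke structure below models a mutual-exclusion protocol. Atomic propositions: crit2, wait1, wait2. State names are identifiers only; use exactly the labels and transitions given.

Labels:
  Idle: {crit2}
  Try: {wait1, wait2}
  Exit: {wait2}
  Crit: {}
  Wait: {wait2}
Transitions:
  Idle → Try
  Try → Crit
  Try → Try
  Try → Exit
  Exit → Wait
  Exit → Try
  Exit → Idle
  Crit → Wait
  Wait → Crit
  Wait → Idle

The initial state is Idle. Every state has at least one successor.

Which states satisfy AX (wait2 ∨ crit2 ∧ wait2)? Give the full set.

States satisfying wait2 ∨ crit2 ∧ wait2: {Try, Exit, Wait}.
States satisfying AX (wait2 ∨ crit2 ∧ wait2): {Idle, Crit}.

{Idle, Crit}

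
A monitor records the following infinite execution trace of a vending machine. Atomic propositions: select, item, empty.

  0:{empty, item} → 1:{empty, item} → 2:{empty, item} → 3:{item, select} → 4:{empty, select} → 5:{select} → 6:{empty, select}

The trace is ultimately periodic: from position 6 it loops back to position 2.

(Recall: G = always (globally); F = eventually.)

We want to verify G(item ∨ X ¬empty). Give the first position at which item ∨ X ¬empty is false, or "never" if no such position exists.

5

Check item ∨ X ¬empty at each position in order: 0 ✓, 1 ✓, 2 ✓, 3 ✓, 4 ✓.
At position 5 the labels are {select} and the next position 6 has {empty, select}, so item ∨ X ¬empty is false there. This is the first violation.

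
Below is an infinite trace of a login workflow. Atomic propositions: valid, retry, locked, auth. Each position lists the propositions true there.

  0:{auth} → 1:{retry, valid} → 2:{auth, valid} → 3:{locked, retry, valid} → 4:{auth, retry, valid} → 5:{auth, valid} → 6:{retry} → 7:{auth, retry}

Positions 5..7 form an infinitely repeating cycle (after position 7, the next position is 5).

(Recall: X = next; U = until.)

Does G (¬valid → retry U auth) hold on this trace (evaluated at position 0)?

¬valid → retry U auth holds at every position 0..7, and those are all positions ever visited, so G (¬valid → retry U auth) holds.
Positions where ¬valid holds: 0, 6, 7.
Check retry U auth at each: 0→ok, 6→ok, 7→ok.

Holds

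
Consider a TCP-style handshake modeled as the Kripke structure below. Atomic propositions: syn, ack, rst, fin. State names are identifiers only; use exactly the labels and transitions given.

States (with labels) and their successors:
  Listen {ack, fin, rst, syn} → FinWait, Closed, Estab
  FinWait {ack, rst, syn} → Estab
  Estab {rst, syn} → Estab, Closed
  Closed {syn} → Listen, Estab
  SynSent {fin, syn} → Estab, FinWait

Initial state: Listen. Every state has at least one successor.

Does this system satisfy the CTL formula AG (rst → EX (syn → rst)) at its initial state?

States satisfying rst → EX (syn → rst): {Listen, FinWait, Estab, Closed, SynSent}.
States satisfying AG (rst → EX (syn → rst)): {Listen, FinWait, Estab, Closed, SynSent}.
Every state reachable from Listen satisfies rst → EX (syn → rst).
Listen ∈ Sat(AG (rst → EX (syn → rst))).

Yes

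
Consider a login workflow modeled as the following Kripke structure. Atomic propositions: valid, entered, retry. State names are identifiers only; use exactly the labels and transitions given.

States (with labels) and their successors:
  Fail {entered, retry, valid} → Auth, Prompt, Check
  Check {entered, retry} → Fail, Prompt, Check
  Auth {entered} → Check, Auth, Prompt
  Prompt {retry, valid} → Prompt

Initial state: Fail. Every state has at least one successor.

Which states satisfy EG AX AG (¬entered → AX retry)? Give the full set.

{Fail, Check, Auth, Prompt}

States satisfying AX AG (¬entered → AX retry): {Fail, Check, Auth, Prompt}.
States satisfying EG AX AG (¬entered → AX retry): {Fail, Check, Auth, Prompt}.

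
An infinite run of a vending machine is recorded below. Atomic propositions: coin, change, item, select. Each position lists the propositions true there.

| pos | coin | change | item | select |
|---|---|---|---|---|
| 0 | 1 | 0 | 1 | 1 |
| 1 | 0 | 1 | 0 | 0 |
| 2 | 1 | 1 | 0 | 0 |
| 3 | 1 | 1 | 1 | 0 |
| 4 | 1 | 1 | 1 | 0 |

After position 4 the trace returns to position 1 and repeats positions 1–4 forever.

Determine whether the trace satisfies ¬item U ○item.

No

Walking from position 0: at position 0, ○item has not yet held and ¬item fails, so ¬item U ○item is false.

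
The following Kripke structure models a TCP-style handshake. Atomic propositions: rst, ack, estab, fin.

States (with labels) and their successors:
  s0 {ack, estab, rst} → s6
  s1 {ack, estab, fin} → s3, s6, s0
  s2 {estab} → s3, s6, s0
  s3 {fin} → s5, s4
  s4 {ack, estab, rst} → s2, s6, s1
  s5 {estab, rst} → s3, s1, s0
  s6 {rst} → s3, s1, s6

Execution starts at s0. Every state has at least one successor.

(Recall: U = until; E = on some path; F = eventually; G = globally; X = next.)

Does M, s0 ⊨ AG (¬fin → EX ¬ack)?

Yes

States satisfying ¬fin → EX ¬ack: {s0, s1, s2, s3, s4, s5, s6}.
States satisfying AG (¬fin → EX ¬ack): {s0, s1, s2, s3, s4, s5, s6}.
Every state reachable from s0 satisfies ¬fin → EX ¬ack.
s0 ∈ Sat(AG (¬fin → EX ¬ack)).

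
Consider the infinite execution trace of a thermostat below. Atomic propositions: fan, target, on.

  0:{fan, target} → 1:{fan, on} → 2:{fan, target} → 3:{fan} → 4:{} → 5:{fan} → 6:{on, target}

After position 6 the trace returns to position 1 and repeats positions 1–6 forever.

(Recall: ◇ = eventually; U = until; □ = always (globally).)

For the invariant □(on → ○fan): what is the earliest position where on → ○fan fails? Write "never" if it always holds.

never

on → ○fan holds at every position 0..6, and those are all the positions the trace ever visits, so the invariant □(on → ○fan) is never violated.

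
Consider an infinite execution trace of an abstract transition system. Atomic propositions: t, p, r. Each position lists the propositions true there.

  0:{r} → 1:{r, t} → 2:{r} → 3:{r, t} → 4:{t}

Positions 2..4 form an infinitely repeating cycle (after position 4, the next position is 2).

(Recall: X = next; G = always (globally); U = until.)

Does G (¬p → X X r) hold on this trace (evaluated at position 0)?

¬p → X X r must hold at every position from 0 onward. It fails at position 2, so G (¬p → X X r) is false.
Positions where ¬p holds: 0, 1, 2, 3, 4.
Check X X r at each: 0→ok, 1→ok, 2→fails, 3→ok, 4→ok.

Violated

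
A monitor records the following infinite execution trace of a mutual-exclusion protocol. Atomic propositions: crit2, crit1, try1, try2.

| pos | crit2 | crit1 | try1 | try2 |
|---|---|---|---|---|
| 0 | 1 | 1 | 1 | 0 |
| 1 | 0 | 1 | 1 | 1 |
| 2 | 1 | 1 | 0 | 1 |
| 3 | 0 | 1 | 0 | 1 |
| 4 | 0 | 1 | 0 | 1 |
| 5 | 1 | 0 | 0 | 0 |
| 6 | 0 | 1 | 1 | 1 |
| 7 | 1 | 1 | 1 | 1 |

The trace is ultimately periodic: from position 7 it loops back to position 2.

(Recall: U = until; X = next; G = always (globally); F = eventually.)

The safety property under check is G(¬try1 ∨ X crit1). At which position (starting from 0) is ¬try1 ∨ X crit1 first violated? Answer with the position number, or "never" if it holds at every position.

never

¬try1 ∨ X crit1 holds at every position 0..7, and those are all the positions the trace ever visits, so the invariant G(¬try1 ∨ X crit1) is never violated.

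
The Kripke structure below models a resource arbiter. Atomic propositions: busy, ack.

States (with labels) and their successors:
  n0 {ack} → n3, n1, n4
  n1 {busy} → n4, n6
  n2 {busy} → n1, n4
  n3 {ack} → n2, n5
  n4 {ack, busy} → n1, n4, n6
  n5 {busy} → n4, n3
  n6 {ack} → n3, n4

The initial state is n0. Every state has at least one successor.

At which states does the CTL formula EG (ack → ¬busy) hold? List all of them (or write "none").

States satisfying ack → ¬busy: {n0, n1, n2, n3, n5, n6}.
States satisfying EG (ack → ¬busy): {n0, n1, n2, n3, n5, n6}.

{n0, n1, n2, n3, n5, n6}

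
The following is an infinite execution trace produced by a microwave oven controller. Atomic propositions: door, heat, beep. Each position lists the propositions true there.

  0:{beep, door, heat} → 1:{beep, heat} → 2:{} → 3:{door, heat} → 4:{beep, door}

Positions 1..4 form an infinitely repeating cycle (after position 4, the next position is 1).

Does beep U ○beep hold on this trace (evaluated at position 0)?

Walking from position 0: ○beep first holds at position 0, and beep holds at every earlier position along the way, so beep U ○beep holds.

Holds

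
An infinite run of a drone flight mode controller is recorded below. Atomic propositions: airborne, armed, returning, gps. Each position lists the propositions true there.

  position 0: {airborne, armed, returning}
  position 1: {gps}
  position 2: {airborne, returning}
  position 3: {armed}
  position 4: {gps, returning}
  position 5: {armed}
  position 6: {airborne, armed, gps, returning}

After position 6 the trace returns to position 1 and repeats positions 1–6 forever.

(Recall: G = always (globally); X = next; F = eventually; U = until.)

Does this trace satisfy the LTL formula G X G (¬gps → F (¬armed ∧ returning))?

Yes

X G (¬gps → F (¬armed ∧ returning)) holds at every position 0..6, and those are all positions ever visited, so G X G (¬gps → F (¬armed ∧ returning)) holds.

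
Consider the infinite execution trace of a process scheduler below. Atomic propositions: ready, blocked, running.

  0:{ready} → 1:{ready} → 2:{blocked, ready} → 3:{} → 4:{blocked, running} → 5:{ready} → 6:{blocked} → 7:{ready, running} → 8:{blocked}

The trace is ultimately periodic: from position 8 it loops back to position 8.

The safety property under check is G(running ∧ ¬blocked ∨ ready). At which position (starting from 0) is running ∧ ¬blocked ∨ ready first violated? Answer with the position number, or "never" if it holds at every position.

Check running ∧ ¬blocked ∨ ready at each position in order: 0 ✓, 1 ✓, 2 ✓.
At position 3 the labels are {}, so running ∧ ¬blocked ∨ ready is false there. This is the first violation.

3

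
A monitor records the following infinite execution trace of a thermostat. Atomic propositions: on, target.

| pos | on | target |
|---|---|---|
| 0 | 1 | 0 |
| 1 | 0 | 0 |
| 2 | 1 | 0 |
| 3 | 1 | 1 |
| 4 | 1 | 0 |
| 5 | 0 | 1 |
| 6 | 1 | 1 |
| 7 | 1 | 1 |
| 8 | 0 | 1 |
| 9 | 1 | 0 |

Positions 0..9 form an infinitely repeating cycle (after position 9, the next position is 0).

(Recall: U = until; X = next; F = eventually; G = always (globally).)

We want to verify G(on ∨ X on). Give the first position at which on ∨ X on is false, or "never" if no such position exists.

on ∨ X on holds at every position 0..9, and those are all the positions the trace ever visits, so the invariant G(on ∨ X on) is never violated.

never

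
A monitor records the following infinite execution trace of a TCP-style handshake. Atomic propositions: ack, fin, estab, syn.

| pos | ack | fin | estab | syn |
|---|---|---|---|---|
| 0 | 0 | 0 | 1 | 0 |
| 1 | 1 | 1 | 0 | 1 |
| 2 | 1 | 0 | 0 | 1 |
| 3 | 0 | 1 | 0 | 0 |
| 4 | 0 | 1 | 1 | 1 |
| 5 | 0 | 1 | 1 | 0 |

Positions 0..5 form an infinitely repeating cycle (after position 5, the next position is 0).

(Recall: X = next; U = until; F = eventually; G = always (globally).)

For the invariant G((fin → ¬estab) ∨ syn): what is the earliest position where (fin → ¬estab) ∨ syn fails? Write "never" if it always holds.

5

Check (fin → ¬estab) ∨ syn at each position in order: 0 ✓, 1 ✓, 2 ✓, 3 ✓, 4 ✓.
At position 5 the labels are {estab, fin}, so (fin → ¬estab) ∨ syn is false there. This is the first violation.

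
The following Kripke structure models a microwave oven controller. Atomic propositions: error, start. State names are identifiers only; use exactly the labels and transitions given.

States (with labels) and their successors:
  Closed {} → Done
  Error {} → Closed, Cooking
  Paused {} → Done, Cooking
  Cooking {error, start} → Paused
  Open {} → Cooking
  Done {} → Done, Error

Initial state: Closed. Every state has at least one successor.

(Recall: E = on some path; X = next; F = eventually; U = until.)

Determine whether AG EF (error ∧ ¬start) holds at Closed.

No

States satisfying EF (error ∧ ¬start): ∅.
States satisfying AG EF (error ∧ ¬start): ∅.
Closed is reachable from Closed and violates EF (error ∧ ¬start), so AG fails at Closed.
Closed ∉ Sat(AG EF (error ∧ ¬start)).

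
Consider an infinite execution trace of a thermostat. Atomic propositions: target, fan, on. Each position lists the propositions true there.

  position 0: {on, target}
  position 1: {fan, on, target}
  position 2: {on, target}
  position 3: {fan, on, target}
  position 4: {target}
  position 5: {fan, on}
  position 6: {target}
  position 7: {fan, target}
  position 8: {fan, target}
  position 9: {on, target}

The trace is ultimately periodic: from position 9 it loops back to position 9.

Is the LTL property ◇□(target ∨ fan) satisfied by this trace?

□(target ∨ fan) holds at position 0, which is reachable from 0, so ◇□(target ∨ fan) holds.

Satisfied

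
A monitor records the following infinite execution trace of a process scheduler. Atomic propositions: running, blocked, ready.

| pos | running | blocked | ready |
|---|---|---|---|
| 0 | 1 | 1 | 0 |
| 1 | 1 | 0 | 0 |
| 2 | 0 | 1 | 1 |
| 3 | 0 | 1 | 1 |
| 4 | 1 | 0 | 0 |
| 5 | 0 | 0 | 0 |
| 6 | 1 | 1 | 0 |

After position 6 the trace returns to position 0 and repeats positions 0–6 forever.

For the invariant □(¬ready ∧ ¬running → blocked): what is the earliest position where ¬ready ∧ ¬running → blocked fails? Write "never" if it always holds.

Check ¬ready ∧ ¬running → blocked at each position in order: 0 ✓, 1 ✓, 2 ✓, 3 ✓, 4 ✓.
At position 5 the labels are {}, so ¬ready ∧ ¬running → blocked is false there. This is the first violation.

5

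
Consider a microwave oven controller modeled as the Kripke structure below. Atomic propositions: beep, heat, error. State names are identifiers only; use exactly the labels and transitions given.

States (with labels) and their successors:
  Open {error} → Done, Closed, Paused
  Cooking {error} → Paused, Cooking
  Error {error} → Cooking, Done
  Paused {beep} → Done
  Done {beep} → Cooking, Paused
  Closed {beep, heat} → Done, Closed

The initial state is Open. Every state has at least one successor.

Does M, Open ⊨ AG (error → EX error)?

Violated

States satisfying error → EX error: {Cooking, Error, Paused, Done, Closed}.
States satisfying AG (error → EX error): {Cooking, Error, Paused, Done, Closed}.
Open is reachable from Open and violates error → EX error, so AG fails at Open.
Open ∉ Sat(AG (error → EX error)).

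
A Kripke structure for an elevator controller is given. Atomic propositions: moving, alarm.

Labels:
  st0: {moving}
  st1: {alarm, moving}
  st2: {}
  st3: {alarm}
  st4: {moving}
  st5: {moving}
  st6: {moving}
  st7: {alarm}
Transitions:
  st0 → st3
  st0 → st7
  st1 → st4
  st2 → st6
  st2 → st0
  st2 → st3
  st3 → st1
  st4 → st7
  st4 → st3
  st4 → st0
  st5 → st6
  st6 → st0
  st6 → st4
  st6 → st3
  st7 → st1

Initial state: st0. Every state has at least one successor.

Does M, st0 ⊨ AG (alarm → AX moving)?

States satisfying alarm → AX moving: {st0, st1, st2, st3, st4, st5, st6, st7}.
States satisfying AG (alarm → AX moving): {st0, st1, st2, st3, st4, st5, st6, st7}.
Every state reachable from st0 satisfies alarm → AX moving.
st0 ∈ Sat(AG (alarm → AX moving)).

Holds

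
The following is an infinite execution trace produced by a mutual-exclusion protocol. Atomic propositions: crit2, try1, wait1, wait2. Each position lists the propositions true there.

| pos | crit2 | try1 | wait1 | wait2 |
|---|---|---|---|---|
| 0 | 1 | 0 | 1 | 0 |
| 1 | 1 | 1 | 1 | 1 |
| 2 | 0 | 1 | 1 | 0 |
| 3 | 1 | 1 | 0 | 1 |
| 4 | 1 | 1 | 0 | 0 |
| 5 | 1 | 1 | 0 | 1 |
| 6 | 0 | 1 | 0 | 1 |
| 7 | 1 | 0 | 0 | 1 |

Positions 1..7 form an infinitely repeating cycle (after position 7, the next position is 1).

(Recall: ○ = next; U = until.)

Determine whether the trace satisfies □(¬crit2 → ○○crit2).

¬crit2 → ○○crit2 holds at every position 0..7, and those are all positions ever visited, so □(¬crit2 → ○○crit2) holds.
Positions where ¬crit2 holds: 2, 6.
Check ○○crit2 at each: 2→ok, 6→ok.

Satisfied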